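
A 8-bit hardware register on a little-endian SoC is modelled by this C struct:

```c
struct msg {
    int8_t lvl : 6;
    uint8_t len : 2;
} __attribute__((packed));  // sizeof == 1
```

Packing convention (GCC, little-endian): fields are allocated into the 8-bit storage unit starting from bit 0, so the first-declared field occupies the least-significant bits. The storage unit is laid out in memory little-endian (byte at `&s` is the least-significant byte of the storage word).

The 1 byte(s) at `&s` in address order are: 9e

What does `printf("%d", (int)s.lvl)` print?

[0]=0x9e (little-endian) → word 0x9e
lvl:6 @ bit 0 → (0x9e>>0)&0x3f = 0x1e  ←
len:2 @ bit 6 → (0x9e>>6)&0x3 = 0x2
lvl signed 6b, MSB=0: value = 30

30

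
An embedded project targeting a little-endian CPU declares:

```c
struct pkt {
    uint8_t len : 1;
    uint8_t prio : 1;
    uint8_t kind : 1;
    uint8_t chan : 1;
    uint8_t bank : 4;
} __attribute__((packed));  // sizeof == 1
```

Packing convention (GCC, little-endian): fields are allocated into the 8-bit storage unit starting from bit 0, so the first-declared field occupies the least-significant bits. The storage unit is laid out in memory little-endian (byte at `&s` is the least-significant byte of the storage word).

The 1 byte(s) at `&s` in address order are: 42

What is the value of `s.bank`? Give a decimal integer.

4

[0]=0x42 (little-endian) → word 0x42
len:1 @ bit 0 → (0x42>>0)&0x1 = 0x0
prio:1 @ bit 1 → (0x42>>1)&0x1 = 0x1
kind:1 @ bit 2 → (0x42>>2)&0x1 = 0x0
chan:1 @ bit 3 → (0x42>>3)&0x1 = 0x0
bank:4 @ bit 4 → (0x42>>4)&0xf = 0x4  ←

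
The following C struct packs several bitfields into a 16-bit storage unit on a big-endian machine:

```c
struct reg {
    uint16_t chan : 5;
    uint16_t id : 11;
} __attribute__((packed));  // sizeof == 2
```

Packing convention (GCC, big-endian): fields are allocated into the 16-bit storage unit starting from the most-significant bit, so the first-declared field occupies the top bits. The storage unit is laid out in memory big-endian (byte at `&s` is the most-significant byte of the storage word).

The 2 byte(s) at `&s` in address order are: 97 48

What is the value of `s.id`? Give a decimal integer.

[0]=0x97 [1]=0x48 (big-endian) → word 0x9748
chan:5 @ bit 11 → (0x9748>>11)&0x1f = 0x12
id:11 @ bit 0 → (0x9748>>0)&0x7ff = 0x748  ←

1864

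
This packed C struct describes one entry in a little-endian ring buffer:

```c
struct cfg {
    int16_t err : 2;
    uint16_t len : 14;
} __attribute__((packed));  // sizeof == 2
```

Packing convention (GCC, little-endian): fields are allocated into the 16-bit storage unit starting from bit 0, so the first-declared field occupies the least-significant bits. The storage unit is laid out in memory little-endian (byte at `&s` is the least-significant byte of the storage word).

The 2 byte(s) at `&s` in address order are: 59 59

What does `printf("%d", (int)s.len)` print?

[0]=0x59 [1]=0x59 (little-endian) → word 0x5959
err [0+:2] = (word>>0) & 0x3 = 1
len [2+:14] = (word>>2) & 0x3fff = 5718  ←

5718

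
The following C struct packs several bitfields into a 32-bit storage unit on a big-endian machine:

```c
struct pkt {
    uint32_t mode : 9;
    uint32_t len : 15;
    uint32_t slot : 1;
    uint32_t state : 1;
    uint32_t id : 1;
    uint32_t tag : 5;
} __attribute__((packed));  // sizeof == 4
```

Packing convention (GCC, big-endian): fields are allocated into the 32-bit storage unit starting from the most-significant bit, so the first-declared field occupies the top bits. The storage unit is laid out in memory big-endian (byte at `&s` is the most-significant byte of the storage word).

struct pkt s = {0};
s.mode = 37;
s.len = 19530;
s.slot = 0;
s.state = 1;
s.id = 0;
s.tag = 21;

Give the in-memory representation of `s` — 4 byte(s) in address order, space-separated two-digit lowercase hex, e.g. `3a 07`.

mode (9b) val=37 bits=0x25 at bit 23: 0x12800000
len (15b) val=19530 bits=0x4c4a at bit 8: 0x12cc4a00
slot (1b) val=0 bits=0x0 at bit 7: 0x12cc4a00
state (1b) val=1 bits=0x1 at bit 6: 0x12cc4a40
id (1b) val=0 bits=0x0 at bit 5: 0x12cc4a40
tag (5b) val=21 bits=0x15 at bit 0: 0x12cc4a55
word = 0x12cc4a55 → big-endian bytes:
  [0]=0x12  [1]=0xcc  [2]=0x4a  [3]=0x55

12 cc 4a 55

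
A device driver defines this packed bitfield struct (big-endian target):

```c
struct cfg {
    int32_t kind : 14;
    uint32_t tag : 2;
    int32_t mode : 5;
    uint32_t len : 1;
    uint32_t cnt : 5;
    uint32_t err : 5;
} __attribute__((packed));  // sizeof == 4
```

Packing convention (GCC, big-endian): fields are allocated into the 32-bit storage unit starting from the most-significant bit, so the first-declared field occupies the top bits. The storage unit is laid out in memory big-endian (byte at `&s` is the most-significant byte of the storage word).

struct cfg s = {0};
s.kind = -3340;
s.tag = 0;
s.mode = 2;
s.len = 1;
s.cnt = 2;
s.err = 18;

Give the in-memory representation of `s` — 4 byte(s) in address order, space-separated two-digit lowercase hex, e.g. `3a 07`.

cb d0 14 52

kind:14 = -3340 → 0x32f4 << 18 → word 0xcbd00000
tag:2 = 0 → 0x0 << 16 → word 0xcbd00000
mode:5 = 2 → 0x2 << 11 → word 0xcbd01000
len:1 = 1 → 0x1 << 10 → word 0xcbd01400
cnt:5 = 2 → 0x2 << 5 → word 0xcbd01440
err:5 = 18 → 0x12 << 0 → word 0xcbd01452
word = 0xcbd01452 → big-endian bytes:
  [0]=0xcb  [1]=0xd0  [2]=0x14  [3]=0x52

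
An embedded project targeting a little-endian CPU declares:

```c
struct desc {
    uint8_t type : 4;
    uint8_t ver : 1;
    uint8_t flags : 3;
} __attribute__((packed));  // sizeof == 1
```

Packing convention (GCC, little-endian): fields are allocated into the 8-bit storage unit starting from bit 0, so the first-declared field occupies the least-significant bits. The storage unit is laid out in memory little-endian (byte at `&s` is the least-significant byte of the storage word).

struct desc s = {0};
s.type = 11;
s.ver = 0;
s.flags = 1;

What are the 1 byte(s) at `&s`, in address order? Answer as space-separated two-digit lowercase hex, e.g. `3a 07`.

[0+:4] type=11 & 0xf = 0xb; word=0x0b
[4+:1] ver=0 & 0x1 = 0x0; word=0x0b
[5+:3] flags=1 & 0x7 = 0x1; word=0x2b
word = 0x2b → little-endian bytes:
  [0]=0x2b

2b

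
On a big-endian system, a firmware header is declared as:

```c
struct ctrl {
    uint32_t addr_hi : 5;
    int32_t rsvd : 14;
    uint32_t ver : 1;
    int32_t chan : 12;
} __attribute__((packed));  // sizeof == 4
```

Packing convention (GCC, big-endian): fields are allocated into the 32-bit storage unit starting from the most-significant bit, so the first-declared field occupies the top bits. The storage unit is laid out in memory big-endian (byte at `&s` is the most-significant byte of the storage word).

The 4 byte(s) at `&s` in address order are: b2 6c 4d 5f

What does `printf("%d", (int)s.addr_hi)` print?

22

[0]=0xb2 [1]=0x6c [2]=0x4d [3]=0x5f (big-endian) → word 0xb26c4d5f
addr_hi:5 @ bit 27 → (0xb26c4d5f>>27)&0x1f = 0x16  ←
rsvd:14 @ bit 13 → (0xb26c4d5f>>13)&0x3fff = 0x1362
ver:1 @ bit 12 → (0xb26c4d5f>>12)&0x1 = 0x0
chan:12 @ bit 0 → (0xb26c4d5f>>0)&0xfff = 0xd5f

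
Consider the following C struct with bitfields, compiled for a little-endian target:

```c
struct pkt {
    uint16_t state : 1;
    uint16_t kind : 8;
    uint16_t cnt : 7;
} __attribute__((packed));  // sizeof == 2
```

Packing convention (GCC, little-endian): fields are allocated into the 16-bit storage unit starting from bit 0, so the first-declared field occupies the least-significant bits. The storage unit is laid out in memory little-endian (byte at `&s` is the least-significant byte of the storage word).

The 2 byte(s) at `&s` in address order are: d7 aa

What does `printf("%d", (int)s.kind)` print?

[0]=0xd7 [1]=0xaa (little-endian) → word 0xaad7
state [0+:1] = (word>>0) & 0x1 = 1
kind [1+:8] = (word>>1) & 0xff = 107  ←
cnt [9+:7] = (word>>9) & 0x7f = 85

107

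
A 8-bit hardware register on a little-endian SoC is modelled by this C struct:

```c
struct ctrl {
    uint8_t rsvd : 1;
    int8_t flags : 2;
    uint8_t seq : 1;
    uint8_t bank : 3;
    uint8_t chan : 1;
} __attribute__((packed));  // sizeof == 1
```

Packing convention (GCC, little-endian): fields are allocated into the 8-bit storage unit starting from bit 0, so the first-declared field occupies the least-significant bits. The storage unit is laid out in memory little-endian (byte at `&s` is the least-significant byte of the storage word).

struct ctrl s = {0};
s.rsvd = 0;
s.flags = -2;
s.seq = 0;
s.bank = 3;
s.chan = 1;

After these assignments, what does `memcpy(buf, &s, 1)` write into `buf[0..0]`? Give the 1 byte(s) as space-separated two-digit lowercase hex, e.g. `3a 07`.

rsvd:1 = 0 → 0x0 << 0 → word 0x00
flags:2 = -2 → 0x2 << 1 → word 0x04
seq:1 = 0 → 0x0 << 3 → word 0x04
bank:3 = 3 → 0x3 << 4 → word 0x34
chan:1 = 1 → 0x1 << 7 → word 0xb4
word = 0xb4 → little-endian bytes:
  [0]=0xb4

b4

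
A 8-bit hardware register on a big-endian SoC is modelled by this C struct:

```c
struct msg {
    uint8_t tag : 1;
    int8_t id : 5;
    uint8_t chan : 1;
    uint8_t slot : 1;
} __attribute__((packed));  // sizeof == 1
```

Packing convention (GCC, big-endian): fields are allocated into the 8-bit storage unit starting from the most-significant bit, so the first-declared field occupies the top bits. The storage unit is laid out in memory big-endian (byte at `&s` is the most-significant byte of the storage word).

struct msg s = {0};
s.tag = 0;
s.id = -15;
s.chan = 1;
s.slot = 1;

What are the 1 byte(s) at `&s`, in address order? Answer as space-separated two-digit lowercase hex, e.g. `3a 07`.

tag:1 = 0 → 0x0 << 7 → word 0x00
id:5 = -15 → 0x11 << 2 → word 0x44
chan:1 = 1 → 0x1 << 1 → word 0x46
slot:1 = 1 → 0x1 << 0 → word 0x47
word = 0x47 → big-endian bytes:
  [0]=0x47

47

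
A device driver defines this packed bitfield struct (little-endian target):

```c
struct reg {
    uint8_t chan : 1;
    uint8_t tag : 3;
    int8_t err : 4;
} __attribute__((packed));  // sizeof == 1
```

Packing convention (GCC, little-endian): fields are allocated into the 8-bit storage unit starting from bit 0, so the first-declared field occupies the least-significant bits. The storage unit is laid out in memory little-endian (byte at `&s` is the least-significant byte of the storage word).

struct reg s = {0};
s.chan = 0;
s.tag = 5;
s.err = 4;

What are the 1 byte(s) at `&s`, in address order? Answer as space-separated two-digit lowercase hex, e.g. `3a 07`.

4a

chan (1b) val=0 bits=0x0 at bit 0: 0x00
tag (3b) val=5 bits=0x5 at bit 1: 0x0a
err (4b) val=4 bits=0x4 at bit 4: 0x4a
word = 0x4a → little-endian bytes:
  [0]=0x4a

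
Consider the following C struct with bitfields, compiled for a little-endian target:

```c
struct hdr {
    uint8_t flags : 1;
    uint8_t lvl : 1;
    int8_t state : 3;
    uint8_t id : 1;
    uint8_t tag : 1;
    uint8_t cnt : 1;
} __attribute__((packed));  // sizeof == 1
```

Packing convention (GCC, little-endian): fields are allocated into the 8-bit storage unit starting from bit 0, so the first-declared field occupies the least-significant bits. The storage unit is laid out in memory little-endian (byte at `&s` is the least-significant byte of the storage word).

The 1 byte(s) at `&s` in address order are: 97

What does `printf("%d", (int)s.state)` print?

-3

[0]=0x97 (little-endian) → word 0x97
flags [0+:1] = (word>>0) & 0x1 = 1
lvl [1+:1] = (word>>1) & 0x1 = 1
state [2+:3] = (word>>2) & 0x7 = 5  ←
id [5+:1] = (word>>5) & 0x1 = 0
tag [6+:1] = (word>>6) & 0x1 = 0
cnt [7+:1] = (word>>7) & 0x1 = 1
state signed 3b, MSB=1: 5 - 8 = -3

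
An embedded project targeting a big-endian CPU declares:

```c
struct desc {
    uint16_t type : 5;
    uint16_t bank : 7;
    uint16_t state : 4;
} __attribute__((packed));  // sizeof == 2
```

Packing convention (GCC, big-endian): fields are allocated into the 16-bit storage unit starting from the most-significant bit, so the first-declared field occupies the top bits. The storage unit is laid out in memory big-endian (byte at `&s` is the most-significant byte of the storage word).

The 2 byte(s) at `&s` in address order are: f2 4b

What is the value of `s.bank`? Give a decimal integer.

36

[0]=0xf2 [1]=0x4b (big-endian) → word 0xf24b
type [11+:5] = (word>>11) & 0x1f = 30
bank [4+:7] = (word>>4) & 0x7f = 36  ←
state [0+:4] = (word>>0) & 0xf = 11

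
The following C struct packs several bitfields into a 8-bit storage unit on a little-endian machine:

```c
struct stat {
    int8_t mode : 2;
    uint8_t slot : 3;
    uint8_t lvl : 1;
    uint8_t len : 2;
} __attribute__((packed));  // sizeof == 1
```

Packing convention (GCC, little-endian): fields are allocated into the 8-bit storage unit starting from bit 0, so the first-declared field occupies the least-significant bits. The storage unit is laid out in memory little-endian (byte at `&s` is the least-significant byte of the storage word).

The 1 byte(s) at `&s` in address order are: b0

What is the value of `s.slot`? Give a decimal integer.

4

[0]=0xb0 (little-endian) → word 0xb0
mode [0+:2] = (word>>0) & 0x3 = 0
slot [2+:3] = (word>>2) & 0x7 = 4  ←
lvl [5+:1] = (word>>5) & 0x1 = 1
len [6+:2] = (word>>6) & 0x3 = 2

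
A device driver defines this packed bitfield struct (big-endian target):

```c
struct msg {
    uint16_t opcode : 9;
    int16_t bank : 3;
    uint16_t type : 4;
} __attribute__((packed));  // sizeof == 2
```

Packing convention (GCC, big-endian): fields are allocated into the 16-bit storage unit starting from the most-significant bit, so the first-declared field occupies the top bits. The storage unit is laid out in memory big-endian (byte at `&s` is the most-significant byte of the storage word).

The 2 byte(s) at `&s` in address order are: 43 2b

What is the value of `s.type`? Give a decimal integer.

[0]=0x43 [1]=0x2b (big-endian) → word 0x432b
opcode:9 @ bit 7 → (0x432b>>7)&0x1ff = 0x86
bank:3 @ bit 4 → (0x432b>>4)&0x7 = 0x2
type:4 @ bit 0 → (0x432b>>0)&0xf = 0xb  ←

11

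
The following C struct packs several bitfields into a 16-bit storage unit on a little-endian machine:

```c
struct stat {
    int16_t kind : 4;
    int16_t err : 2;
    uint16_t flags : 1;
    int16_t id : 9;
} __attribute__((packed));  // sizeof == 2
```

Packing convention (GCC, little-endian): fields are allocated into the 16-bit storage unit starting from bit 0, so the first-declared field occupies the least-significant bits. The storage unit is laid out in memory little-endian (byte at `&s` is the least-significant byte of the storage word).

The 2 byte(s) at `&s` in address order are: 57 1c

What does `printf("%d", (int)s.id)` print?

56

[0]=0x57 [1]=0x1c (little-endian) → word 0x1c57
kind:4 @ bit 0 → (0x1c57>>0)&0xf = 0x7
err:2 @ bit 4 → (0x1c57>>4)&0x3 = 0x1
flags:1 @ bit 6 → (0x1c57>>6)&0x1 = 0x1
id:9 @ bit 7 → (0x1c57>>7)&0x1ff = 0x38  ←
id signed 9b, MSB=0: value = 56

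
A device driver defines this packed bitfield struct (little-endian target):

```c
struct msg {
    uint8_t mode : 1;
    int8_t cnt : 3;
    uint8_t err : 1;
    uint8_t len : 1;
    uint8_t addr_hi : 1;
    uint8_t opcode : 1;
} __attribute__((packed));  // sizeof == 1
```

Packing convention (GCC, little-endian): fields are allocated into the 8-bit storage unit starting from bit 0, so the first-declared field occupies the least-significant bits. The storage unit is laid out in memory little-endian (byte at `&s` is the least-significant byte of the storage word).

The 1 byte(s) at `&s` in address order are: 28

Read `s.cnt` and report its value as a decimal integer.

[0]=0x28 (little-endian) → word 0x28
mode [0+:1] = (word>>0) & 0x1 = 0
cnt [1+:3] = (word>>1) & 0x7 = 4  ←
err [4+:1] = (word>>4) & 0x1 = 0
len [5+:1] = (word>>5) & 0x1 = 1
addr_hi [6+:1] = (word>>6) & 0x1 = 0
opcode [7+:1] = (word>>7) & 0x1 = 0
cnt signed 3b, MSB=1: 4 - 8 = -4

-4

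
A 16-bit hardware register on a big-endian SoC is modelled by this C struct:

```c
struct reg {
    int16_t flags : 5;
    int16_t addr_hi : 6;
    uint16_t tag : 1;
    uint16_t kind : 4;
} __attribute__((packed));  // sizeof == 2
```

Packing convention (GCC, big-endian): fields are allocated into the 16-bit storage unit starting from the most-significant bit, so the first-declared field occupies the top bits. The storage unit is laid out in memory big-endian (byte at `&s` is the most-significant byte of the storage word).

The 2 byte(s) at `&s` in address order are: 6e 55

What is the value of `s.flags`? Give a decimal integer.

13

[0]=0x6e [1]=0x55 (big-endian) → word 0x6e55
flags [11+:5] = (word>>11) & 0x1f = 13  ←
addr_hi [5+:6] = (word>>5) & 0x3f = 50
tag [4+:1] = (word>>4) & 0x1 = 1
kind [0+:4] = (word>>0) & 0xf = 5
flags signed 5b, MSB=0: value = 13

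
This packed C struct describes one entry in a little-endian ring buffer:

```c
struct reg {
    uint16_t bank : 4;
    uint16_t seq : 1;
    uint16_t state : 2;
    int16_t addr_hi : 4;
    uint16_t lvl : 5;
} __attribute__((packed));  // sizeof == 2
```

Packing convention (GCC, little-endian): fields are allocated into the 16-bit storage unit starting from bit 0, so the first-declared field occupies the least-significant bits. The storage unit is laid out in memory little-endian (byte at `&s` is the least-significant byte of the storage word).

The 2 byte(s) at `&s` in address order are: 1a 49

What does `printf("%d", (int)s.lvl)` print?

9

[0]=0x1a [1]=0x49 (little-endian) → word 0x491a
bank:4 @ bit 0 → (0x491a>>0)&0xf = 0xa
seq:1 @ bit 4 → (0x491a>>4)&0x1 = 0x1
state:2 @ bit 5 → (0x491a>>5)&0x3 = 0x0
addr_hi:4 @ bit 7 → (0x491a>>7)&0xf = 0x2
lvl:5 @ bit 11 → (0x491a>>11)&0x1f = 0x9  ←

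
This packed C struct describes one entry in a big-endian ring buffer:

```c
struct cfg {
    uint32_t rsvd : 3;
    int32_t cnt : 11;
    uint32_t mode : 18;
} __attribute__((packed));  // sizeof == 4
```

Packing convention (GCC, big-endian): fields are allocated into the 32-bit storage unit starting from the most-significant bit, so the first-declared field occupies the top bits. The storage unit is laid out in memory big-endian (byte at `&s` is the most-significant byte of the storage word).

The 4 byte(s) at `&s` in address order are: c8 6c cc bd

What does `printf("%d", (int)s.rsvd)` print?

[0]=0xc8 [1]=0x6c [2]=0xcc [3]=0xbd (big-endian) → word 0xc86cccbd
rsvd [29+:3] = (word>>29) & 0x7 = 6  ←
cnt [18+:11] = (word>>18) & 0x7ff = 539
mode [0+:18] = (word>>0) & 0x3ffff = 52413

6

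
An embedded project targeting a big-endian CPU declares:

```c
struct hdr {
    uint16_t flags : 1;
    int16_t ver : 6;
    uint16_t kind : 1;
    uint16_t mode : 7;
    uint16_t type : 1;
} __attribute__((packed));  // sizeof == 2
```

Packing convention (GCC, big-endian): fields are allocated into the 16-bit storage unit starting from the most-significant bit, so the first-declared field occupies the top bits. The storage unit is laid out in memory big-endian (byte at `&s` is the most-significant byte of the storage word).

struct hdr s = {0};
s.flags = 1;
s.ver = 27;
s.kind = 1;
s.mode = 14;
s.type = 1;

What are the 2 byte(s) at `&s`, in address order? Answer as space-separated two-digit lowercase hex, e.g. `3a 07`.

b7 1d

flags (1b) val=1 bits=0x1 at bit 15: 0x8000
ver (6b) val=27 bits=0x1b at bit 9: 0xb600
kind (1b) val=1 bits=0x1 at bit 8: 0xb700
mode (7b) val=14 bits=0xe at bit 1: 0xb71c
type (1b) val=1 bits=0x1 at bit 0: 0xb71d
word = 0xb71d → big-endian bytes:
  [0]=0xb7  [1]=0x1d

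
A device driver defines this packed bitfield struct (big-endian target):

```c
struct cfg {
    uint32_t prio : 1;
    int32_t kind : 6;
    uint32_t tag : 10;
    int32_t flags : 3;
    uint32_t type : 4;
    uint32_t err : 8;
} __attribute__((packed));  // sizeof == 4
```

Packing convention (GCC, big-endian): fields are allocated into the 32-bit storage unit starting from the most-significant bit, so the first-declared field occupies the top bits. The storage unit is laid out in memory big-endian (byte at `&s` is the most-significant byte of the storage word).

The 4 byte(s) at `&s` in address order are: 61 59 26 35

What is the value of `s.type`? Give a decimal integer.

[0]=0x61 [1]=0x59 [2]=0x26 [3]=0x35 (big-endian) → word 0x61592635
prio:1 @ bit 31 → (0x61592635>>31)&0x1 = 0x0
kind:6 @ bit 25 → (0x61592635>>25)&0x3f = 0x30
tag:10 @ bit 15 → (0x61592635>>15)&0x3ff = 0x2b2
flags:3 @ bit 12 → (0x61592635>>12)&0x7 = 0x2
type:4 @ bit 8 → (0x61592635>>8)&0xf = 0x6  ←
err:8 @ bit 0 → (0x61592635>>0)&0xff = 0x35

6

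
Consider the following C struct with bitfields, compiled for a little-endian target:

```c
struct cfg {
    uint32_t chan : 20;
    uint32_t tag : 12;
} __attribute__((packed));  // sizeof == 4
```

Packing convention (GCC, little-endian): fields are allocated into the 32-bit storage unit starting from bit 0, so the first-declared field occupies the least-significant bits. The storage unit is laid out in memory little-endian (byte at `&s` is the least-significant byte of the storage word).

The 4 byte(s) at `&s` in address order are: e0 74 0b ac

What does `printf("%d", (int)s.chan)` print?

750816

[0]=0xe0 [1]=0x74 [2]=0x0b [3]=0xac (little-endian) → word 0xac0b74e0
chan:20 @ bit 0 → (0xac0b74e0>>0)&0xfffff = 0xb74e0  ←
tag:12 @ bit 20 → (0xac0b74e0>>20)&0xfff = 0xac0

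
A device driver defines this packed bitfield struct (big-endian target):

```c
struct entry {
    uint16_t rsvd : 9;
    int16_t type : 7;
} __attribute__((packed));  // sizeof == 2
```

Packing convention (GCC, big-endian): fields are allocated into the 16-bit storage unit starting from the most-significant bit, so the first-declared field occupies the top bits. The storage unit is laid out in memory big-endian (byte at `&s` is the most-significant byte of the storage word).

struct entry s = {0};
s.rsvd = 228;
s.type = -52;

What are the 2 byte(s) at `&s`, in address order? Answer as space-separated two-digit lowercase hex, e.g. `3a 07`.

72 4c

rsvd:9 = 228 → 0xe4 << 7 → word 0x7200
type:7 = -52 → 0x4c << 0 → word 0x724c
word = 0x724c → big-endian bytes:
  [0]=0x72  [1]=0x4c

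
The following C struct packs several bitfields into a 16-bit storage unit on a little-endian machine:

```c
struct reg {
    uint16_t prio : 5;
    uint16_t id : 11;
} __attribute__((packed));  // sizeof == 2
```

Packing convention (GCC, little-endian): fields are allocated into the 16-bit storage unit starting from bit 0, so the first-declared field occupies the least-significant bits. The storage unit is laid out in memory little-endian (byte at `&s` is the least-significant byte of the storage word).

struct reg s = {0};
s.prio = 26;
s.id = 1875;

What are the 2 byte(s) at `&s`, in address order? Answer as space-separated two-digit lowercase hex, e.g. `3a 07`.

prio (5b) val=26 bits=0x1a at bit 0: 0x001a
id (11b) val=1875 bits=0x753 at bit 5: 0xea7a
word = 0xea7a → little-endian bytes:
  [0]=0x7a  [1]=0xea

7a ea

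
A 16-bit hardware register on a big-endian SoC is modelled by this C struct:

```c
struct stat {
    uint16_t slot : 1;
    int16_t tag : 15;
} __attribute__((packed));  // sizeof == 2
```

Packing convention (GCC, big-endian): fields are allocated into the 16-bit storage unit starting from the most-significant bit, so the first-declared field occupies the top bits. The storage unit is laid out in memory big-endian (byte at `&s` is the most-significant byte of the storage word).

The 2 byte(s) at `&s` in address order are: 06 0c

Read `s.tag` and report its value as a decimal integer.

[0]=0x06 [1]=0x0c (big-endian) → word 0x060c
slot:1 @ bit 15 → (0x060c>>15)&0x1 = 0x0
tag:15 @ bit 0 → (0x060c>>0)&0x7fff = 0x60c  ←
tag signed 15b, MSB=0: value = 1548

1548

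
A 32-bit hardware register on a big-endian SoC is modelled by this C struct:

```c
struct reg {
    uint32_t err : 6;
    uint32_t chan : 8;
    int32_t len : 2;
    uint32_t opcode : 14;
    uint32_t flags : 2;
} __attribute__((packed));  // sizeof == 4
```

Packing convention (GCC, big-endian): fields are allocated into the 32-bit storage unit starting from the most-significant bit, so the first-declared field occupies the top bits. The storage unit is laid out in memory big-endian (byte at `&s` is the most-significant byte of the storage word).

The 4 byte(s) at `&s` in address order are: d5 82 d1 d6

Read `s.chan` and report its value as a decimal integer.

96

[0]=0xd5 [1]=0x82 [2]=0xd1 [3]=0xd6 (big-endian) → word 0xd582d1d6
err [26+:6] = (word>>26) & 0x3f = 53
chan [18+:8] = (word>>18) & 0xff = 96  ←
len [16+:2] = (word>>16) & 0x3 = 2
opcode [2+:14] = (word>>2) & 0x3fff = 13429
flags [0+:2] = (word>>0) & 0x3 = 2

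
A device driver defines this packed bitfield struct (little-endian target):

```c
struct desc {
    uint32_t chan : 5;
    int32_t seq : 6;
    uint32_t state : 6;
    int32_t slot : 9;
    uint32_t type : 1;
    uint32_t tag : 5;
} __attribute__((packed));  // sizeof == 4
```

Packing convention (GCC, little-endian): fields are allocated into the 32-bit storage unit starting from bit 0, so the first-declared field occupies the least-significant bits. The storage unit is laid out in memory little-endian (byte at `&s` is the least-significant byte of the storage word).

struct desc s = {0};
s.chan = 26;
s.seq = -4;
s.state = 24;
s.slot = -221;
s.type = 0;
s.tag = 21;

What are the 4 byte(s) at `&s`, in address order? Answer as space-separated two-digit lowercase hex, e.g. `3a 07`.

[0+:5] chan=26 & 0x1f = 0x1a; word=0x0000001a
[5+:6] seq=-4 & 0x3f = 0x3c; word=0x0000079a
[11+:6] state=24 & 0x3f = 0x18; word=0x0000c79a
[17+:9] slot=-221 & 0x1ff = 0x123; word=0x0246c79a
[26+:1] type=0 & 0x1 = 0x0; word=0x0246c79a
[27+:5] tag=21 & 0x1f = 0x15; word=0xaa46c79a
word = 0xaa46c79a → little-endian bytes:
  [0]=0x9a  [1]=0xc7  [2]=0x46  [3]=0xaa

9a c7 46 aa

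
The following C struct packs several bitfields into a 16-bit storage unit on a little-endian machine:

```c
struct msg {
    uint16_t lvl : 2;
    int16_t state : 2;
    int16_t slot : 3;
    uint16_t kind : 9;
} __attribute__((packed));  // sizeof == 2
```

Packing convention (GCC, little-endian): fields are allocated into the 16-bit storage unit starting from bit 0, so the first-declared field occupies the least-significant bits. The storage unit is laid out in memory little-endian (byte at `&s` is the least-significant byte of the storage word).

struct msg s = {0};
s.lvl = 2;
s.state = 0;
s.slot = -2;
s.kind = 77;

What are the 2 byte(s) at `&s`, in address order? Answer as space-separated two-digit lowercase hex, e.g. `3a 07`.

e2 26

lvl (2b) val=2 bits=0x2 at bit 0: 0x0002
state (2b) val=0 bits=0x0 at bit 2: 0x0002
slot (3b) val=-2 bits=0x6 at bit 4: 0x0062
kind (9b) val=77 bits=0x4d at bit 7: 0x26e2
word = 0x26e2 → little-endian bytes:
  [0]=0xe2  [1]=0x26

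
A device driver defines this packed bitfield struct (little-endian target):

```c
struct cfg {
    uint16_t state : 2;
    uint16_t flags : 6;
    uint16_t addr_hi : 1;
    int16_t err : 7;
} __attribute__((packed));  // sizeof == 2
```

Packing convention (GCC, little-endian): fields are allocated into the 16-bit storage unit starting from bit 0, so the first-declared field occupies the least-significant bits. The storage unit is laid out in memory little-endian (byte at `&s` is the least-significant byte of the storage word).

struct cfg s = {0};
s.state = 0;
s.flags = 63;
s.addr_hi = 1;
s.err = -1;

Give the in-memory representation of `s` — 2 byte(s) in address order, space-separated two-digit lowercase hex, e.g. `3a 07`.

fc ff

state:2 = 0 → 0x0 << 0 → word 0x0000
flags:6 = 63 → 0x3f << 2 → word 0x00fc
addr_hi:1 = 1 → 0x1 << 8 → word 0x01fc
err:7 = -1 → 0x7f << 9 → word 0xfffc
word = 0xfffc → little-endian bytes:
  [0]=0xfc  [1]=0xff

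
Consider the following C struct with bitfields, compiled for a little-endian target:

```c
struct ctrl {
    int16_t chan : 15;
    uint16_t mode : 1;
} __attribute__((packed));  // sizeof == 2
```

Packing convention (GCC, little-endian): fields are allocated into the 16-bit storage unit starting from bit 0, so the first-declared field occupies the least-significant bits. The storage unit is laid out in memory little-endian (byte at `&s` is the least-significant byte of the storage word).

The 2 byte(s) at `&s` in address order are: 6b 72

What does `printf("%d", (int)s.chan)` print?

-3477

[0]=0x6b [1]=0x72 (little-endian) → word 0x726b
chan [0+:15] = (word>>0) & 0x7fff = 29291  ←
mode [15+:1] = (word>>15) & 0x1 = 0
chan signed 15b, MSB=1: 29291 - 32768 = -3477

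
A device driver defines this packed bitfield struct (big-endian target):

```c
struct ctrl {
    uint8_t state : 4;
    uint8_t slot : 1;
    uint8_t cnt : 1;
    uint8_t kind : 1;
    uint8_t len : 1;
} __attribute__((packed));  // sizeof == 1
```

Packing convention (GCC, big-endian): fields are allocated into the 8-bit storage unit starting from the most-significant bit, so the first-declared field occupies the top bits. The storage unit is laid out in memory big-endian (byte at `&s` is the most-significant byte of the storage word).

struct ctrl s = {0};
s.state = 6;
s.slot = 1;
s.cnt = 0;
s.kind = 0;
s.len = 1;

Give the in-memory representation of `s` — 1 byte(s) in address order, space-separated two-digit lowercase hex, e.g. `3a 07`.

69

state (4b) val=6 bits=0x6 at bit 4: 0x60
slot (1b) val=1 bits=0x1 at bit 3: 0x68
cnt (1b) val=0 bits=0x0 at bit 2: 0x68
kind (1b) val=0 bits=0x0 at bit 1: 0x68
len (1b) val=1 bits=0x1 at bit 0: 0x69
word = 0x69 → big-endian bytes:
  [0]=0x69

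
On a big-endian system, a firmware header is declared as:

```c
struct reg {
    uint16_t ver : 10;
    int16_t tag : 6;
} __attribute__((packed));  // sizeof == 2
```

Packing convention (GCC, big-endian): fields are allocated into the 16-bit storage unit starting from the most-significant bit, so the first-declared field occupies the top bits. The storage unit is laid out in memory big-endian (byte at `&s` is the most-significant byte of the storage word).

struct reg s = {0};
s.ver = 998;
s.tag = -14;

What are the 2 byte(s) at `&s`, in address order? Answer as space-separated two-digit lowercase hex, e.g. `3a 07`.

f9 b2

ver (10b) val=998 bits=0x3e6 at bit 6: 0xf980
tag (6b) val=-14 bits=0x32 at bit 0: 0xf9b2
word = 0xf9b2 → big-endian bytes:
  [0]=0xf9  [1]=0xb2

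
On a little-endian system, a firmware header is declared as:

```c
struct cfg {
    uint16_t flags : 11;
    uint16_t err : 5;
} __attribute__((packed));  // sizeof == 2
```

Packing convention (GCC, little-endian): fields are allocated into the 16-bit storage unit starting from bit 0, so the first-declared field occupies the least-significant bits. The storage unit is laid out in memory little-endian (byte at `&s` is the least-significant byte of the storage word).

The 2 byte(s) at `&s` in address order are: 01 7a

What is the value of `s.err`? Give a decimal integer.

15

[0]=0x01 [1]=0x7a (little-endian) → word 0x7a01
flags [0+:11] = (word>>0) & 0x7ff = 513
err [11+:5] = (word>>11) & 0x1f = 15  ←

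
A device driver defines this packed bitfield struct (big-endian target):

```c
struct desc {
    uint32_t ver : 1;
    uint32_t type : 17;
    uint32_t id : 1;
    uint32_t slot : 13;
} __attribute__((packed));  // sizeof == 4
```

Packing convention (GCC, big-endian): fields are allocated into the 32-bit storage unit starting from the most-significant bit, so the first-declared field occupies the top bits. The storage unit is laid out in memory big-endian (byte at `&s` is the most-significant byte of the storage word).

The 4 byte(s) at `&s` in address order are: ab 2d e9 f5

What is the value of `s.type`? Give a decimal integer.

[0]=0xab [1]=0x2d [2]=0xe9 [3]=0xf5 (big-endian) → word 0xab2de9f5
ver [31+:1] = (word>>31) & 0x1 = 1
type [14+:17] = (word>>14) & 0x1ffff = 44215  ←
id [13+:1] = (word>>13) & 0x1 = 1
slot [0+:13] = (word>>0) & 0x1fff = 2549

44215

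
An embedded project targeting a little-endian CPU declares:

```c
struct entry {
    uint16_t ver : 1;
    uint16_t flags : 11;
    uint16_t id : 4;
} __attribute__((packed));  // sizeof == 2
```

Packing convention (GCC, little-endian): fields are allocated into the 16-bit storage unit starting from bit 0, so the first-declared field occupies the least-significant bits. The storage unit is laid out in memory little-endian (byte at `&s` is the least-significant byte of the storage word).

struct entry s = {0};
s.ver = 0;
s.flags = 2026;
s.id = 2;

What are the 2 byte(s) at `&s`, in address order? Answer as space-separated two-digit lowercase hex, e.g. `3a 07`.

ver (1b) val=0 bits=0x0 at bit 0: 0x0000
flags (11b) val=2026 bits=0x7ea at bit 1: 0x0fd4
id (4b) val=2 bits=0x2 at bit 12: 0x2fd4
word = 0x2fd4 → little-endian bytes:
  [0]=0xd4  [1]=0x2f

d4 2f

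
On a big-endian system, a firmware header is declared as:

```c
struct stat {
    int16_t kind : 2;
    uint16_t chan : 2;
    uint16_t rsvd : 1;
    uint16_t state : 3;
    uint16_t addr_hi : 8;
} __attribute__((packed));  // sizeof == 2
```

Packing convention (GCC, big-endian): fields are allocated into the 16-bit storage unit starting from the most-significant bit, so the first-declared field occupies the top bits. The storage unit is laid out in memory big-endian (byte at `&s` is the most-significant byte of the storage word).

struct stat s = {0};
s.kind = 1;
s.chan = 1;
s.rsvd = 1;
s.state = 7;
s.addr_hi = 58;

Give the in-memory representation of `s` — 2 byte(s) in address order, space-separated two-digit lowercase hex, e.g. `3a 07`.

kind (2b) val=1 bits=0x1 at bit 14: 0x4000
chan (2b) val=1 bits=0x1 at bit 12: 0x5000
rsvd (1b) val=1 bits=0x1 at bit 11: 0x5800
state (3b) val=7 bits=0x7 at bit 8: 0x5f00
addr_hi (8b) val=58 bits=0x3a at bit 0: 0x5f3a
word = 0x5f3a → big-endian bytes:
  [0]=0x5f  [1]=0x3a

5f 3a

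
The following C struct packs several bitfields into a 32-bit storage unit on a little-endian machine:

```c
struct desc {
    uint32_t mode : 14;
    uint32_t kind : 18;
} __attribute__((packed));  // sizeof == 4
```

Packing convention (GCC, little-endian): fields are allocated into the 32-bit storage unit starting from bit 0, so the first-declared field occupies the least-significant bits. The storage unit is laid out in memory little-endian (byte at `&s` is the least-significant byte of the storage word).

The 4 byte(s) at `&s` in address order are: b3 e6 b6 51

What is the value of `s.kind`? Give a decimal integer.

83675

[0]=0xb3 [1]=0xe6 [2]=0xb6 [3]=0x51 (little-endian) → word 0x51b6e6b3
mode:14 @ bit 0 → (0x51b6e6b3>>0)&0x3fff = 0x26b3
kind:18 @ bit 14 → (0x51b6e6b3>>14)&0x3ffff = 0x146db  ←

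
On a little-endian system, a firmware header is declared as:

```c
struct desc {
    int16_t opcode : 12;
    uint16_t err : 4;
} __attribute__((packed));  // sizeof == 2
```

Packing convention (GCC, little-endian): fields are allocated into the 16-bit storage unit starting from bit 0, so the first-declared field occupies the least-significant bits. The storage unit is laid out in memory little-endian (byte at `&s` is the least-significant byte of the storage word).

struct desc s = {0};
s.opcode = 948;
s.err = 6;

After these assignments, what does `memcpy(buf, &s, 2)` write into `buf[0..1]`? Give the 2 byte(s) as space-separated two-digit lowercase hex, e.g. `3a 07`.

b4 63

opcode (12b) val=948 bits=0x3b4 at bit 0: 0x03b4
err (4b) val=6 bits=0x6 at bit 12: 0x63b4
word = 0x63b4 → little-endian bytes:
  [0]=0xb4  [1]=0x63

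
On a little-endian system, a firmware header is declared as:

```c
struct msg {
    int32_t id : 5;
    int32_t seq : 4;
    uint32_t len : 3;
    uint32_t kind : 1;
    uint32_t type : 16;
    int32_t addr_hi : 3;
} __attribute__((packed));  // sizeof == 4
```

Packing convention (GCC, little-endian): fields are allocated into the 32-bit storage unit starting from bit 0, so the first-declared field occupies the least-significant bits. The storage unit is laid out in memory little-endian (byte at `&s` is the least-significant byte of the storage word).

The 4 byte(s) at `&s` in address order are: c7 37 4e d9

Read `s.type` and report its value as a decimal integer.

[0]=0xc7 [1]=0x37 [2]=0x4e [3]=0xd9 (little-endian) → word 0xd94e37c7
id:5 @ bit 0 → (0xd94e37c7>>0)&0x1f = 0x7
seq:4 @ bit 5 → (0xd94e37c7>>5)&0xf = 0xe
len:3 @ bit 9 → (0xd94e37c7>>9)&0x7 = 0x3
kind:1 @ bit 12 → (0xd94e37c7>>12)&0x1 = 0x1
type:16 @ bit 13 → (0xd94e37c7>>13)&0xffff = 0xca71  ←
addr_hi:3 @ bit 29 → (0xd94e37c7>>29)&0x7 = 0x6

51825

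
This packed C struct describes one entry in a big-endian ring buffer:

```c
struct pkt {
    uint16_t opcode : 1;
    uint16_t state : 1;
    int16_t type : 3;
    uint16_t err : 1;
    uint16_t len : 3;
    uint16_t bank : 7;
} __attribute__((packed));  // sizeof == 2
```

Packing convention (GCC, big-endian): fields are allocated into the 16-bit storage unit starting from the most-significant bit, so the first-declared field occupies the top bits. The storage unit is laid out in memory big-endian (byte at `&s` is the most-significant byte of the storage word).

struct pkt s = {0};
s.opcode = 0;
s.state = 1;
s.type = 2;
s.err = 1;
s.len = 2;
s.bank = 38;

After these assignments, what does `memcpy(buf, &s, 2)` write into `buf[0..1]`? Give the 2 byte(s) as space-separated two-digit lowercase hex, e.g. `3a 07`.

opcode:1 = 0 → 0x0 << 15 → word 0x0000
state:1 = 1 → 0x1 << 14 → word 0x4000
type:3 = 2 → 0x2 << 11 → word 0x5000
err:1 = 1 → 0x1 << 10 → word 0x5400
len:3 = 2 → 0x2 << 7 → word 0x5500
bank:7 = 38 → 0x26 << 0 → word 0x5526
word = 0x5526 → big-endian bytes:
  [0]=0x55  [1]=0x26

55 26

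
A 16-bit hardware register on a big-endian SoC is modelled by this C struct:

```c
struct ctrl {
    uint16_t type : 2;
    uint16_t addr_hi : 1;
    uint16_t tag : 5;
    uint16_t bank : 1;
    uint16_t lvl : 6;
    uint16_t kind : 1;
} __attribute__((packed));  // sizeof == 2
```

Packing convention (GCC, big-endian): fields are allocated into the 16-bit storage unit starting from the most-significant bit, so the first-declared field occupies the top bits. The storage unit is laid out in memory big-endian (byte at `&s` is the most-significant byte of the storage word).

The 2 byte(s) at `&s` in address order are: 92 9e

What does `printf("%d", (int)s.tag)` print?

18

[0]=0x92 [1]=0x9e (big-endian) → word 0x929e
type:2 @ bit 14 → (0x929e>>14)&0x3 = 0x2
addr_hi:1 @ bit 13 → (0x929e>>13)&0x1 = 0x0
tag:5 @ bit 8 → (0x929e>>8)&0x1f = 0x12  ←
bank:1 @ bit 7 → (0x929e>>7)&0x1 = 0x1
lvl:6 @ bit 1 → (0x929e>>1)&0x3f = 0xf
kind:1 @ bit 0 → (0x929e>>0)&0x1 = 0x0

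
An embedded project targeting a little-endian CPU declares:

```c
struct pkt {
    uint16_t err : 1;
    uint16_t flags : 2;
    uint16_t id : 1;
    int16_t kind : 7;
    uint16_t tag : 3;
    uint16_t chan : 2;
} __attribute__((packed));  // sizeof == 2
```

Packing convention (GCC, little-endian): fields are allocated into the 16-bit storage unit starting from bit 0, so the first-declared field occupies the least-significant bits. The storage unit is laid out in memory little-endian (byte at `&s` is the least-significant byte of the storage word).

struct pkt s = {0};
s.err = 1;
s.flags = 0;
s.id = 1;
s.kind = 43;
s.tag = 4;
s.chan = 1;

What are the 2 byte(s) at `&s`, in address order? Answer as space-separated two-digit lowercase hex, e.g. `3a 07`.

b9 62

[0+:1] err=1 & 0x1 = 0x1; word=0x0001
[1+:2] flags=0 & 0x3 = 0x0; word=0x0001
[3+:1] id=1 & 0x1 = 0x1; word=0x0009
[4+:7] kind=43 & 0x7f = 0x2b; word=0x02b9
[11+:3] tag=4 & 0x7 = 0x4; word=0x22b9
[14+:2] chan=1 & 0x3 = 0x1; word=0x62b9
word = 0x62b9 → little-endian bytes:
  [0]=0xb9  [1]=0x62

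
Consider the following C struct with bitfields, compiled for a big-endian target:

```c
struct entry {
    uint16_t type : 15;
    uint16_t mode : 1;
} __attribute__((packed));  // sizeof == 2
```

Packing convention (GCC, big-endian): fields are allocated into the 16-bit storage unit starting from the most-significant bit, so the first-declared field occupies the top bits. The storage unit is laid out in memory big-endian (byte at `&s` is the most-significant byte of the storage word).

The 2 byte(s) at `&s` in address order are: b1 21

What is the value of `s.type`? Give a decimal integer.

[0]=0xb1 [1]=0x21 (big-endian) → word 0xb121
type [1+:15] = (word>>1) & 0x7fff = 22672  ←
mode [0+:1] = (word>>0) & 0x1 = 1

22672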